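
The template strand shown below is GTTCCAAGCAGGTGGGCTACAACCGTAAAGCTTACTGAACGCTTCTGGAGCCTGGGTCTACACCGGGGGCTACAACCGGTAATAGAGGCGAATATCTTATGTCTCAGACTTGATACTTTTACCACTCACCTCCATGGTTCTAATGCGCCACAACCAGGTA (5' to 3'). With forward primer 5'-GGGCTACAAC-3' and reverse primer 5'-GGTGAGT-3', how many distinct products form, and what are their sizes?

The forward primer GGGCTACAAC matches the top strand at positions 14–23, 67–76.
The reverse primer's reverse complement is ACTCACC, matching at positions 124–130.
Each forward site pairs with the reverse site to give a product ending at position 130: sizes 117, 64 bp.

Two products: 117 bp, 64 bp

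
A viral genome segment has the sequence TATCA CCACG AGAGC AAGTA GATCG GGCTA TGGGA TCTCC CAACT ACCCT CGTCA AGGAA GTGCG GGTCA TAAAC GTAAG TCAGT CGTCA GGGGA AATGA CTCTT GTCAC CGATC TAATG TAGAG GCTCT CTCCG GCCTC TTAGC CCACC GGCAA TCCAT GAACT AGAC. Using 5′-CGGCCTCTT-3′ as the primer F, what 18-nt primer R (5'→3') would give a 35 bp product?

The forward primer binds at positions 134–142, so a 35 bp product ends at position 134 + 35 − 1 = 168.
The reverse primer anneals to the top strand over positions 151–168, i.e. to GGCAATCCATGAACTAGA.
Its sequence written 5'→3' is the reverse complement: TCTAGTTCATGGATTGCC.

5'-TCTAGTTCATGGATTGCC-3'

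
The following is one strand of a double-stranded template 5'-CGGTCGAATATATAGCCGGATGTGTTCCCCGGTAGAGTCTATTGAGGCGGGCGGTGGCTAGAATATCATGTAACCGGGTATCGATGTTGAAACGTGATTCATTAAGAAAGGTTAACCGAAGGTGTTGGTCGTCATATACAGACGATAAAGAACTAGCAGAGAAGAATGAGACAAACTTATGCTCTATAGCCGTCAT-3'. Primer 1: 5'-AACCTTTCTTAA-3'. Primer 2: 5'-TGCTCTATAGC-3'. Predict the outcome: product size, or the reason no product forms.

No product — the primers' 3' ends point away from each other.

Primer 1 (AACCTTTCTTAA) has reverse complement TTAAGAAAGGTT, which matches the top strand at positions 102–113; primer 1 anneals to the top strand there with its 3' end pointing upstream toward position 102.
Primer 2 (TGCTCTATAGC) matches the top strand directly at positions 180–190; it anneals to the bottom strand with its 3' end pointing downstream toward position 190.
The 3' ends diverge (primer 1 extends toward position 1, primer 2 toward position 196), so the primers never converge on a shared product.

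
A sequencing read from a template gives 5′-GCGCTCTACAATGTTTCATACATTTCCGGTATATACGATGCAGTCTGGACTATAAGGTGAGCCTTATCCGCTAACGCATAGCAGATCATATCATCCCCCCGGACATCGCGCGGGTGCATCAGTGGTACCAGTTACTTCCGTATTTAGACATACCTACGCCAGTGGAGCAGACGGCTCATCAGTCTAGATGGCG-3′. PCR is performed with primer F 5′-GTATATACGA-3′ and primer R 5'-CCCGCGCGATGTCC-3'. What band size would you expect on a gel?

The forward primer matches the template at positions 29–38.
Taking the reverse complement of CCCGCGCGATGTCC gives GGACATCGCGCGGG, found at positions 101–114 on the template; the primer anneals here to the top strand with its 3' end pointing upstream.
Product length = (reverse-primer end) − (forward-primer start) + 1 = 114 − 29 + 1 = 86 bp.

86 bp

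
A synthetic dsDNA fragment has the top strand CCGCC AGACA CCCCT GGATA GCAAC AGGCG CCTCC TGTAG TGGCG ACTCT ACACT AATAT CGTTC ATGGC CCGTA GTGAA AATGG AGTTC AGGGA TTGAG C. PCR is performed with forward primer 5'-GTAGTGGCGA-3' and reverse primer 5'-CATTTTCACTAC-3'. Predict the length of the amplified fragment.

Forward primer GTAGTGGCGA is found on the top strand at positions 37–46.
Taking the reverse complement of CATTTTCACTAC gives GTAGTGAAAATG, found at positions 73–84 on the template; the primer anneals here to the top strand with its 3' end pointing upstream.
Amplicon spans positions 37–84: 48 bp.

48 bp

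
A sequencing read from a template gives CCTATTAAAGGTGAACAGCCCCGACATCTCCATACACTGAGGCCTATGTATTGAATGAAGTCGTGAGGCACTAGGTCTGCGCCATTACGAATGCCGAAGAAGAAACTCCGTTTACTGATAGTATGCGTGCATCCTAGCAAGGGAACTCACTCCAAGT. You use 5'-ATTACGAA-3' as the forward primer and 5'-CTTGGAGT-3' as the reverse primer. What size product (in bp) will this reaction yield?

73 bp

Scanning the template, ATTACGAA occurs at positions 84–91; this primer anneals to the bottom strand there with its 3' end pointing downstream.
The reverse primer's reverse complement is ACTCCAAG, which matches the template at positions 149–156.
Product length = (reverse-primer end) − (forward-primer start) + 1 = 156 − 84 + 1 = 73 bp.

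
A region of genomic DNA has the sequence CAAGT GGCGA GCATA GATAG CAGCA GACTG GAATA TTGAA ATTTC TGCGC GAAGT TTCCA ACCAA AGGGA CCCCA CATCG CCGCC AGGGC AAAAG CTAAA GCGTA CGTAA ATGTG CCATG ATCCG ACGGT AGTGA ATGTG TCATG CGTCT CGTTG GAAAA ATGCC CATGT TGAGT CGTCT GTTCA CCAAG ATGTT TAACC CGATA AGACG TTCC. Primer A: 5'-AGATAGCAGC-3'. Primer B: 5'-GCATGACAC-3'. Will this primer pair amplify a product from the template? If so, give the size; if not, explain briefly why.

Primer A (AGATAGCAGC) matches the top strand at positions 15–24; it acts as a forward primer.
Primer B's reverse complement is GTGTCATGC, matching the top strand at positions 138–146; it acts as a reverse primer.
The 3' ends face each other across positions 15–146, giving a 132 bp product.

Yes — a 132 bp product.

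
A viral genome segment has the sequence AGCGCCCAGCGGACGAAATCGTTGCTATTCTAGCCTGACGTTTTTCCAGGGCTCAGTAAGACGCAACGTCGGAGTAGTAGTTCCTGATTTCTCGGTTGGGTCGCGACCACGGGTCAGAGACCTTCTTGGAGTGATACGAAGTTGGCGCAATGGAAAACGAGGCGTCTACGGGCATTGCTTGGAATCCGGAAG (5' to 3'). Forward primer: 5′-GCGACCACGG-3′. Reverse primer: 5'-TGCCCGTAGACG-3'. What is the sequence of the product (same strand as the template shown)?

Scanning the template, GCGACCACGG occurs at positions 103–112; this primer anneals to the bottom strand there with its 3' end pointing downstream.
Reverse complement of the reverse primer: CGTCTACGGGCA. This occurs on the top strand at positions 163–174.
The product is the template from position 103 through 174 (72 bp).

5'-GCGACCACGGGTCAGAGACCTTCTTGGAGTGATACGAAGTTGGCGCAATGGAAAACGAGGCGTCTACGGGCA-3'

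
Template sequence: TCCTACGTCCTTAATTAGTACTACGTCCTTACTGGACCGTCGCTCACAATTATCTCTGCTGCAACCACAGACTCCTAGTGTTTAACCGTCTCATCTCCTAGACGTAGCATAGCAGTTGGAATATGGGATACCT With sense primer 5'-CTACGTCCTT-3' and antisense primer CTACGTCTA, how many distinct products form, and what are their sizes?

Two products: 105 bp, 87 bp

The forward primer CTACGTCCTT matches the top strand at positions 3–12, 21–30.
The reverse primer's reverse complement is TAGACGTAG, matching at positions 99–107.
Each forward site pairs with the reverse site to give a product ending at position 107: sizes 105, 87 bp.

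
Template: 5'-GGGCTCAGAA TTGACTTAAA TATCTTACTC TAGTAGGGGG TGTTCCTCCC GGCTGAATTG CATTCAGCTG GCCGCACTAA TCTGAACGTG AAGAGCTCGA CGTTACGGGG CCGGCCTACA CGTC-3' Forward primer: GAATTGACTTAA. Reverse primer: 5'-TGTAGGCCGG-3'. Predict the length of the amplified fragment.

The forward primer matches the template at positions 8–19.
Taking the reverse complement of TGTAGGCCGG gives CCGGCCTACA, found at positions 111–120 on the template; the primer anneals here to the top strand with its 3' end pointing upstream.
Amplicon spans positions 8–120: 113 bp.

113 bp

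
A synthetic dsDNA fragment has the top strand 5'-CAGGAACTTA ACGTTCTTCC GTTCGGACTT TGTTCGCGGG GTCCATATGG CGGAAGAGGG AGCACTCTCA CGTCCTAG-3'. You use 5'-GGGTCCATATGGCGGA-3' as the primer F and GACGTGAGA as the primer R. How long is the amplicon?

The forward primer matches the template at positions 39–54.
Reverse complement of the reverse primer: TCTCACGTC. This occurs on the top strand at positions 66–74.
The product runs from position 39 to position 74, so its length is 74 − 39 + 1 = 36 bp.

36 bp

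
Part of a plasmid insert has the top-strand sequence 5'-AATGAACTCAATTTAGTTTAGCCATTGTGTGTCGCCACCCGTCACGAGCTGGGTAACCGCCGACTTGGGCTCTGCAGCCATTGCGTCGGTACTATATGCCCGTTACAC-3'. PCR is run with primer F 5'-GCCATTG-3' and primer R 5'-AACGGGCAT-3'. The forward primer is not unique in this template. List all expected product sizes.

84 bp, 28 bp

The forward primer GCCATTG matches the top strand at positions 21–27, 77–83.
The reverse primer's reverse complement is ATGCCCGTT, matching at positions 96–104.
Each forward site pairs with the reverse site to give a product ending at position 104: sizes 84, 28 bp.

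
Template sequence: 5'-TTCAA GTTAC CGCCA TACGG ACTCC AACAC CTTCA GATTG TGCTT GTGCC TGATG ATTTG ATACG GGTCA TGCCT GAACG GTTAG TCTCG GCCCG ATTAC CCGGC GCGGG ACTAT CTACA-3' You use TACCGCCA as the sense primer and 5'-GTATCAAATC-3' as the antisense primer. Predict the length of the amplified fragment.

57 bp

Forward primer TACCGCCA is found on the top strand at positions 8–15.
Taking the reverse complement of GTATCAAATC gives GATTTGATAC, found at positions 55–64 on the template; the primer anneals here to the top strand with its 3' end pointing upstream.
The product runs from position 8 to position 64, so its length is 64 − 8 + 1 = 57 bp.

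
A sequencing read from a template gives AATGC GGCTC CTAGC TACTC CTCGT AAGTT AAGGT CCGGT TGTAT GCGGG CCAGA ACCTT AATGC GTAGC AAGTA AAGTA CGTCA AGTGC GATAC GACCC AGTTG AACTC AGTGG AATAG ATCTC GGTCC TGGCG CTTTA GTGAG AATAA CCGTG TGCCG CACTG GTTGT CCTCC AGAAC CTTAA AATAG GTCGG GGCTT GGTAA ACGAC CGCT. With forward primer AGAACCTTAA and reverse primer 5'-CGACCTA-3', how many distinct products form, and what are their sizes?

Two products: 142 bp, 19 bp

The forward primer AGAACCTTAA matches the top strand at positions 53–62, 176–185.
The reverse primer's reverse complement is TAGGTCG, matching at positions 188–194.
Each forward site pairs with the reverse site to give a product ending at position 194: sizes 142, 19 bp.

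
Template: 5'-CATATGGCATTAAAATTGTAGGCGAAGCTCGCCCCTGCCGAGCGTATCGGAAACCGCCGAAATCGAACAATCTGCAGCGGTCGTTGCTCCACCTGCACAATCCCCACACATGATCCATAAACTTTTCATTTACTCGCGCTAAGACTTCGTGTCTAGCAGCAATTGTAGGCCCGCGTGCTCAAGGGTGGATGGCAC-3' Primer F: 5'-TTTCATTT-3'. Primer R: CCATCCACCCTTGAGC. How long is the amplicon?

69 bp

Scanning the template, TTTCATTT occurs at positions 124–131; this primer anneals to the bottom strand there with its 3' end pointing downstream.
Taking the reverse complement of CCATCCACCCTTGAGC gives GCTCAAGGGTGGATGG, found at positions 177–192 on the template; the primer anneals here to the top strand with its 3' end pointing upstream.
The product runs from position 124 to position 192, so its length is 192 − 124 + 1 = 69 bp.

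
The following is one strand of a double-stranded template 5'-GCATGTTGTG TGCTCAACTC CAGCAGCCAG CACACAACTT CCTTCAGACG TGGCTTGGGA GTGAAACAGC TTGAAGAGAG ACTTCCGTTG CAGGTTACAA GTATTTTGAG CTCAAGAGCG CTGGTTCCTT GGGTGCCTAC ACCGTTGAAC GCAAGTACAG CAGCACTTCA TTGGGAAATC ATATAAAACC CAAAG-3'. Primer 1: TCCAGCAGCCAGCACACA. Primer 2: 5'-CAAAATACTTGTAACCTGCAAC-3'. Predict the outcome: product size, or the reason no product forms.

Primer 1 (TCCAGCAGCCAGCACACA) matches the top strand at positions 19–36; it acts as a forward primer.
Primer 2's reverse complement is GTTGCAGGTTACAAGTATTTTG, matching the top strand at positions 87–108; it acts as a reverse primer.
The 3' ends face each other across positions 19–108, giving a 90 bp product.

Yes — a 90 bp product.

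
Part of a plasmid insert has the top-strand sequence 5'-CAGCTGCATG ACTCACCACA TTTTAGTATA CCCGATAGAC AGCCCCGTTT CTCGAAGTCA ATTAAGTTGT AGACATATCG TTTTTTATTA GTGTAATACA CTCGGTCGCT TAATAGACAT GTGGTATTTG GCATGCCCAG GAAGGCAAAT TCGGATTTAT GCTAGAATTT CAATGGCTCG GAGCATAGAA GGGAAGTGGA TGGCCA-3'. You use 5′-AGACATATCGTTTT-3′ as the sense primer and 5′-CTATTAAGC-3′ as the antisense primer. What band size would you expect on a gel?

The forward primer matches the template at positions 71–84.
The reverse primer's reverse complement is GCTTAATAG, which matches the template at positions 108–116.
Amplicon spans positions 71–116: 46 bp.

46 bp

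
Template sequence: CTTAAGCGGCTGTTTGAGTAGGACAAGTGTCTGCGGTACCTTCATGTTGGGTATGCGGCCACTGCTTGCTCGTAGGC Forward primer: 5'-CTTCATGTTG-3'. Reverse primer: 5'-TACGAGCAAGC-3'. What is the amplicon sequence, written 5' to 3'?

5'-CTTCATGTTGGGTATGCGGCCACTGCTTGCTCGTA-3'

Scanning the template, CTTCATGTTG occurs at positions 40–49; this primer anneals to the bottom strand there with its 3' end pointing downstream.
The reverse primer's reverse complement is GCTTGCTCGTA, which matches the template at positions 64–74.
The product is the template from position 40 through 74 (35 bp).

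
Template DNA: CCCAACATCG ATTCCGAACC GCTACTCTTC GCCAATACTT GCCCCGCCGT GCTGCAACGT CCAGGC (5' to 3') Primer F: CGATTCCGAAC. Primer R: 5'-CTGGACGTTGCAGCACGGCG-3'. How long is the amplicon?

56 bp

The forward primer matches the template at positions 9–19.
The reverse primer's reverse complement is CGCCGTGCTGCAACGTCCAG, which matches the template at positions 45–64.
Amplicon spans positions 9–64: 56 bp.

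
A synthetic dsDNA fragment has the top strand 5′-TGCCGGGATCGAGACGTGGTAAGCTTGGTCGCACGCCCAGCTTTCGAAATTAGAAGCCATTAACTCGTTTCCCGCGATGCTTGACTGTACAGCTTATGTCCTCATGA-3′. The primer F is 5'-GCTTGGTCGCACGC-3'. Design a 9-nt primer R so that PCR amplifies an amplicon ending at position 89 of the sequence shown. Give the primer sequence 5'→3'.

5'-TACAGTCAA-3'

The forward primer binds at positions 23–36; the product's 3' end on the top strand is position 89.
The reverse primer anneals to the top strand over positions 81–89, i.e. to TTGACTGTA.
Its sequence written 5'→3' is the reverse complement: TACAGTCAA.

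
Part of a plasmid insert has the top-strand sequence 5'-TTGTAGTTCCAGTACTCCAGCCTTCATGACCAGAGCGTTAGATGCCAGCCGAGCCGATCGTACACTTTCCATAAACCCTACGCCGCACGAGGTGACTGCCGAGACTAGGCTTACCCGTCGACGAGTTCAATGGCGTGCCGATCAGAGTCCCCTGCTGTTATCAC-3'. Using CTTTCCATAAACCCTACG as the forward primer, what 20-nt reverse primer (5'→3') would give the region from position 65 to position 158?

5'-ACAGCAGGGGACTCTGATCG-3'

The product's 3' end on the top strand is position 158.
The reverse primer anneals to the top strand over positions 139–158, i.e. to CGATCAGAGTCCCCTGCTGT.
Its sequence written 5'→3' is the reverse complement: ACAGCAGGGGACTCTGATCG.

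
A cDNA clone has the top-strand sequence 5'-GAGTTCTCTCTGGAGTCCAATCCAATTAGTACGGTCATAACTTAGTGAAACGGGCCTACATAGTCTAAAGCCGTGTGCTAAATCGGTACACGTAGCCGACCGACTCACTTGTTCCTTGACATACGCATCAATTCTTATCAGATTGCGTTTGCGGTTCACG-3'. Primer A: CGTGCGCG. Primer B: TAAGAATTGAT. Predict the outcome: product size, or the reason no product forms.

Primer A (CGTGCGCG) does not match the top strand, and its reverse complement CGCGCACG does not match either.
With no annealing site for primer A, no amplification occurs.

No product — primer A has no binding site in the template.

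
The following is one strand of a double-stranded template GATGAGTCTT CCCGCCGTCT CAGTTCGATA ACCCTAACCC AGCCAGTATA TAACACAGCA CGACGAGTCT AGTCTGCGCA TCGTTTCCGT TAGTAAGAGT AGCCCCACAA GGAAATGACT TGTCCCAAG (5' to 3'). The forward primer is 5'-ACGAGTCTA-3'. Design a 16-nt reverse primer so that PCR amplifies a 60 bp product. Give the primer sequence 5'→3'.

5'-CAAGTCATTTCCTTGT-3'

The forward primer binds at positions 63–71, so a 60 bp product ends at position 63 + 60 − 1 = 122.
The reverse primer anneals to the top strand over positions 107–122, i.e. to ACAAGGAAATGACTTG.
Its sequence written 5'→3' is the reverse complement: CAAGTCATTTCCTTGT.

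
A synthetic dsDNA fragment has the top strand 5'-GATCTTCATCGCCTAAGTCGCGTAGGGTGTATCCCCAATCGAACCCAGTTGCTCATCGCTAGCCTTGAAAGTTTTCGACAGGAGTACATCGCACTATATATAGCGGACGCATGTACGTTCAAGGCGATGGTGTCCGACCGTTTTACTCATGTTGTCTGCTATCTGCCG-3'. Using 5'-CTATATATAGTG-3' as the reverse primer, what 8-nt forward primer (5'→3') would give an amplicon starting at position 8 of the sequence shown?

The reverse primer's reverse complement CACTATATATAG matches the template at positions 92–103; the product starts at position 8.
The forward primer is identical to the top strand over positions 8–15: ATCGCCTA.

5'-ATCGCCTA-3'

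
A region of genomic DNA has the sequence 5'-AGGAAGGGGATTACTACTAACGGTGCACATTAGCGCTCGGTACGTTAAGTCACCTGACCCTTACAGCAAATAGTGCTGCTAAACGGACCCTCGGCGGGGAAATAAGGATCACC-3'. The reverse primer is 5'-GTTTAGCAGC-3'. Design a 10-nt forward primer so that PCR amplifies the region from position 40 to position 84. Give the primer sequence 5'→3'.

The reverse primer's reverse complement GCTGCTAAAC matches the template at positions 75–84; the product starts at position 40.
The forward primer is identical to the top strand over positions 40–49: GTACGTTAAG.

5'-GTACGTTAAG-3'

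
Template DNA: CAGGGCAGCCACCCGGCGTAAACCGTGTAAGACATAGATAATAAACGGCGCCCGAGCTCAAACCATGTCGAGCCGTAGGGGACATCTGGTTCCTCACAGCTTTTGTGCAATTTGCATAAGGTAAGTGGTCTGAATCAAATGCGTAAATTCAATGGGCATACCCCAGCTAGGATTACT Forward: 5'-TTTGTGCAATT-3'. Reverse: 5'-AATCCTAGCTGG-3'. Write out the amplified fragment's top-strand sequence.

5'-TTTGTGCAATTTGCATAAGGTAAGTGGTCTGAATCAAATGCGTAAATTCAATGGGCATACCCCAGCTAGGATT-3'

The forward primer matches the template at positions 102–112.
Reverse complement of the reverse primer: CCAGCTAGGATT. This occurs on the top strand at positions 163–174.
The product is the template from position 102 through 174 (73 bp).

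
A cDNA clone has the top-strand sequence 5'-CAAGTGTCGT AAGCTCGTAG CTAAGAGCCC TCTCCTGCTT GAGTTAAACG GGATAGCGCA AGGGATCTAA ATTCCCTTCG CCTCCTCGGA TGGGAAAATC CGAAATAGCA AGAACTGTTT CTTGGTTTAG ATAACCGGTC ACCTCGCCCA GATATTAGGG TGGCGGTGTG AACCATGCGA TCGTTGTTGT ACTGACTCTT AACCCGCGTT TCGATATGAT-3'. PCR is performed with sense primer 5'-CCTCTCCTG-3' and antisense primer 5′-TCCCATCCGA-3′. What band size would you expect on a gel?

Forward primer CCTCTCCTG is found on the top strand at positions 29–37.
The reverse primer's reverse complement is TCGGATGGGA, which matches the template at positions 86–95.
Product length = (reverse-primer end) − (forward-primer start) + 1 = 95 − 29 + 1 = 67 bp.

67 bp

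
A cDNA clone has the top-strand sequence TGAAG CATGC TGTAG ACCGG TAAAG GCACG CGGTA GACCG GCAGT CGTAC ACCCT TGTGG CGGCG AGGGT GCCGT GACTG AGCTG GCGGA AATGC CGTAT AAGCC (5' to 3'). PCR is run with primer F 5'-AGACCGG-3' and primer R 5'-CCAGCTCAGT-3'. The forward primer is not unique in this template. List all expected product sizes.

73 bp, 52 bp

The forward primer AGACCGG matches the top strand at positions 14–20, 35–41.
The reverse primer's reverse complement is ACTGAGCTGG, matching at positions 77–86.
Each forward site pairs with the reverse site to give a product ending at position 86: sizes 73, 52 bp.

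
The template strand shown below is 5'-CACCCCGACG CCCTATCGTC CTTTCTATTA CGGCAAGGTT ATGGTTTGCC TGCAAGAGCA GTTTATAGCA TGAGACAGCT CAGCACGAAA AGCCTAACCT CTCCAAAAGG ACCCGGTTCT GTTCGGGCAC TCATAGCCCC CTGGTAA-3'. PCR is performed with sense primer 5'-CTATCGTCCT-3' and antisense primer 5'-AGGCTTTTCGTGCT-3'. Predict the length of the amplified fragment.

83 bp

The forward primer matches the template at positions 13–22.
Taking the reverse complement of AGGCTTTTCGTGCT gives AGCACGAAAAGCCT, found at positions 82–95 on the template; the primer anneals here to the top strand with its 3' end pointing upstream.
Product length = (reverse-primer end) − (forward-primer start) + 1 = 95 − 13 + 1 = 83 bp.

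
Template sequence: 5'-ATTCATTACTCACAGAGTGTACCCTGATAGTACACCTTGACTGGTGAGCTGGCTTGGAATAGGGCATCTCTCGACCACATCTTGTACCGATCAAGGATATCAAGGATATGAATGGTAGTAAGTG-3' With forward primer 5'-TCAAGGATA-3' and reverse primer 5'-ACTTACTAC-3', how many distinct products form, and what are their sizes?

The forward primer TCAAGGATA matches the top strand at positions 91–99, 100–108.
The reverse primer's reverse complement is GTAGTAAGT, matching at positions 115–123.
Each forward site pairs with the reverse site to give a product ending at position 123: sizes 33, 24 bp.

Two products: 33 bp, 24 bp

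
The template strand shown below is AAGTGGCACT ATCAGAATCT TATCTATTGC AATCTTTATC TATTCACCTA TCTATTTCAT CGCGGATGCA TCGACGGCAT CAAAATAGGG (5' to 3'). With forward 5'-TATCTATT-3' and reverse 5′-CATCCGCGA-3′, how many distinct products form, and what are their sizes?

The forward primer TATCTATT matches the top strand at positions 21–28, 37–44, 49–56.
The reverse primer's reverse complement is TCGCGGATG, matching at positions 60–68.
Each forward site pairs with the reverse site to give a product ending at position 68: sizes 48, 32, 20 bp.

Three products: 48 bp, 32 bp, 20 bp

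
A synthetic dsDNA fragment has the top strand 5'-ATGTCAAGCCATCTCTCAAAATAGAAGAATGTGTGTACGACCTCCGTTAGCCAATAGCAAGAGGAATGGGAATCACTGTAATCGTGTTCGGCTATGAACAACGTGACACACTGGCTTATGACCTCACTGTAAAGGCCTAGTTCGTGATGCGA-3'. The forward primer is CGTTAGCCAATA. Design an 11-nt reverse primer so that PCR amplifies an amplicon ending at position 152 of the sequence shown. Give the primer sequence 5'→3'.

5'-TCGCATCACGA-3'

The forward primer binds at positions 45–56; the product's 3' end on the top strand is position 152.
The reverse primer anneals to the top strand over positions 142–152, i.e. to TCGTGATGCGA.
Its sequence written 5'→3' is the reverse complement: TCGCATCACGA.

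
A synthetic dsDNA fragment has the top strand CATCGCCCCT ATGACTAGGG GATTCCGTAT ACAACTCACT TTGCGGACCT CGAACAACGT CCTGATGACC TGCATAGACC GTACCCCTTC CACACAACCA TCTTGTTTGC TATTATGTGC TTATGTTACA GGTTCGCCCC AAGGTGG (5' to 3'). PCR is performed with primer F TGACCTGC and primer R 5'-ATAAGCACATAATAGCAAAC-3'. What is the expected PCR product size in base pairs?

Forward primer TGACCTGC is found on the top strand at positions 66–73.
Taking the reverse complement of ATAAGCACATAATAGCAAAC gives GTTTGCTATTATGTGCTTAT, found at positions 105–124 on the template; the primer anneals here to the top strand with its 3' end pointing upstream.
The product runs from position 66 to position 124, so its length is 124 − 66 + 1 = 59 bp.

59 bp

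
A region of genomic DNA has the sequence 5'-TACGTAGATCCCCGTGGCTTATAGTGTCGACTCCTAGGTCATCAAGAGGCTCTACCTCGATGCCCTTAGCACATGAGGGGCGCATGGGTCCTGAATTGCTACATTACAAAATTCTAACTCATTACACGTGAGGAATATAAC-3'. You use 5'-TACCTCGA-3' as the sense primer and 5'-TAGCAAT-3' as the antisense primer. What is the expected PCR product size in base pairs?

49 bp

Forward primer TACCTCGA is found on the top strand at positions 53–60.
The reverse primer's reverse complement is ATTGCTA, which matches the template at positions 95–101.
The product runs from position 53 to position 101, so its length is 101 − 53 + 1 = 49 bp.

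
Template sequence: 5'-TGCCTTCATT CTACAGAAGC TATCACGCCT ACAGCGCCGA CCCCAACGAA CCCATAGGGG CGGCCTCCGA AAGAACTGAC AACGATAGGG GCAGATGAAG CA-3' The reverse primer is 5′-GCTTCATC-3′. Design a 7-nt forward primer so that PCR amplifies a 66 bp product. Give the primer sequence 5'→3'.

The reverse primer's reverse complement GATGAAGC matches the template at positions 94–101, so the product ends at position 101.
A 66 bp product then starts at position 101 − 66 + 1 = 36.
The forward primer is identical to the top strand there: GCCGACC.

5'-GCCGACC-3'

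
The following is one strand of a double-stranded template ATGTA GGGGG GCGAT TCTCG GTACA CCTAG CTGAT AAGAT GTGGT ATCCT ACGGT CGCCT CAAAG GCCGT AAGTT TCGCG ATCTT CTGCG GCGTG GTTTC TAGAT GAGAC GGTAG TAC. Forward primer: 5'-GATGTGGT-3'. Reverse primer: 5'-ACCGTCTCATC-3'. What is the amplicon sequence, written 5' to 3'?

Forward primer GATGTGGT is found on the top strand at positions 38–45.
Reverse complement of the reverse primer: GATGAGACGGT. This occurs on the top strand at positions 103–113.
The product is the template from position 38 through 113 (76 bp).

5'-GATGTGGTATCCTACGGTCGCCTCAAAGGCCGTAAGTTTCGCGATCTTCTGCGGCGTGGTTTCTAGATGAGACGGT-3'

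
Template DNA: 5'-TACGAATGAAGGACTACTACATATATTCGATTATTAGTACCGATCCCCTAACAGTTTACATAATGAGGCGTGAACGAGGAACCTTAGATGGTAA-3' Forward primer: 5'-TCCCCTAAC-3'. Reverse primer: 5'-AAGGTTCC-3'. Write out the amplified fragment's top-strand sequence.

5'-TCCCCTAACAGTTTACATAATGAGGCGTGAACGAGGAACCTT-3'

Forward primer TCCCCTAAC is found on the top strand at positions 44–52.
Reverse complement of the reverse primer: GGAACCTT. This occurs on the top strand at positions 78–85.
The product is the template from position 44 through 85 (42 bp).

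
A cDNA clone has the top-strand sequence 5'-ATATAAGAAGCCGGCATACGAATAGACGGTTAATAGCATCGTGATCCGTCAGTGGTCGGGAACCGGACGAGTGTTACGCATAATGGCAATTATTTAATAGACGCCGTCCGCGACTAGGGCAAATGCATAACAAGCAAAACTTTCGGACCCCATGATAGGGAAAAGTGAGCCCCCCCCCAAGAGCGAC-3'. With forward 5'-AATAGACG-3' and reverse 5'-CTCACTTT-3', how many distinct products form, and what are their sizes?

The forward primer AATAGACG matches the top strand at positions 21–28, 96–103.
The reverse primer's reverse complement is AAAGTGAG, matching at positions 162–169.
Each forward site pairs with the reverse site to give a product ending at position 169: sizes 149, 74 bp.

Two products: 149 bp, 74 bp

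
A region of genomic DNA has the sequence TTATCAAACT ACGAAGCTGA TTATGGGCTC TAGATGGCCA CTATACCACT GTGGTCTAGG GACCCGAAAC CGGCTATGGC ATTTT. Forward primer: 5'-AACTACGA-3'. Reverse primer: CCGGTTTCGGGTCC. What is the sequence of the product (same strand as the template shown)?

5'-AACTACGAAGCTGATTATGGGCTCTAGATGGCCACTATACCACTGTGGTCTAGGGACCCGAAACCGG-3'

Scanning the template, AACTACGA occurs at positions 7–14; this primer anneals to the bottom strand there with its 3' end pointing downstream.
Reverse complement of the reverse primer: GGACCCGAAACCGG. This occurs on the top strand at positions 60–73.
The product is the template from position 7 through 73 (67 bp).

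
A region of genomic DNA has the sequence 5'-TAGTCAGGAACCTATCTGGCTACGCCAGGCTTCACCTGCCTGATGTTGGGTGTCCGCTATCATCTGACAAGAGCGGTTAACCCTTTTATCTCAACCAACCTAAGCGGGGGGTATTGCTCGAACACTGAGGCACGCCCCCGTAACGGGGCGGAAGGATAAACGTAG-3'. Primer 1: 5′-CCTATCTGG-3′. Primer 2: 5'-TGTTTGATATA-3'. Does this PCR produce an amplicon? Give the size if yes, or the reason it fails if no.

No product — primer 2 has no binding site in the template.

Primer 2 (TGTTTGATATA) does not match the top strand, and its reverse complement TATATCAAACA does not match either.
With no annealing site for primer 2, no amplification occurs.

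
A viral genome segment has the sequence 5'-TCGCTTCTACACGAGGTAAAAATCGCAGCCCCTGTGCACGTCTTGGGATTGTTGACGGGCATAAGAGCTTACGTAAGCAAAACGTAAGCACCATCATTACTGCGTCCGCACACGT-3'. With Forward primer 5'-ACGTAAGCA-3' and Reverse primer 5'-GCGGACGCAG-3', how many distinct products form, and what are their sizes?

The forward primer ACGTAAGCA matches the top strand at positions 71–79, 82–90.
The reverse primer's reverse complement is CTGCGTCCGC, matching at positions 100–109.
Each forward site pairs with the reverse site to give a product ending at position 109: sizes 39, 28 bp.

Two products: 39 bp, 28 bp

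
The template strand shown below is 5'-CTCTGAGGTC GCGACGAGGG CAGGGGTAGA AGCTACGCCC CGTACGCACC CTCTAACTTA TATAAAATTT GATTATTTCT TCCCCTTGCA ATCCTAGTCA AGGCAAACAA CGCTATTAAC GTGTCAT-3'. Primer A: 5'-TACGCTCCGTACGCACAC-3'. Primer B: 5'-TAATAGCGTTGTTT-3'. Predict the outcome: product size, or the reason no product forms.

Primer A (TACGCTCCGTACGCACAC) does not match the top strand, and its reverse complement GTGTGCGTACGGAGCGTA does not match either.
With no annealing site for primer A, no amplification occurs.

No product — primer A has no binding site in the template.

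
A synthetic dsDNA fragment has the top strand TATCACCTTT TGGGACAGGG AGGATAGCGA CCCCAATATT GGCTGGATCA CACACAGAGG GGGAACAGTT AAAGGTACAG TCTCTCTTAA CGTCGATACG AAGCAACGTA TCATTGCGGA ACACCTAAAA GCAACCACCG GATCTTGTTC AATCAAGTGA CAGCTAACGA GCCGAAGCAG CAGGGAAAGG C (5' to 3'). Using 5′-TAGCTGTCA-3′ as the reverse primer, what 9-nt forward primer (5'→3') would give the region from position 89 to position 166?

5'-AACGTCGAT-3'

The reverse primer's reverse complement TGACAGCTA matches the template at positions 158–166; the product starts at position 89.
The forward primer is identical to the top strand over positions 89–97: AACGTCGAT.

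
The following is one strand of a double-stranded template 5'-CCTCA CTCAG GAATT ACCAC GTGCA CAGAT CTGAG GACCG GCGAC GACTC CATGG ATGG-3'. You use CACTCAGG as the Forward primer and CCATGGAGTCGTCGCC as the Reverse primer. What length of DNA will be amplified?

52 bp

Forward primer CACTCAGG is found on the top strand at positions 4–11.
The reverse primer's reverse complement is GGCGACGACTCCATGG, which matches the template at positions 40–55.
Product length = (reverse-primer end) − (forward-primer start) + 1 = 55 − 4 + 1 = 52 bp.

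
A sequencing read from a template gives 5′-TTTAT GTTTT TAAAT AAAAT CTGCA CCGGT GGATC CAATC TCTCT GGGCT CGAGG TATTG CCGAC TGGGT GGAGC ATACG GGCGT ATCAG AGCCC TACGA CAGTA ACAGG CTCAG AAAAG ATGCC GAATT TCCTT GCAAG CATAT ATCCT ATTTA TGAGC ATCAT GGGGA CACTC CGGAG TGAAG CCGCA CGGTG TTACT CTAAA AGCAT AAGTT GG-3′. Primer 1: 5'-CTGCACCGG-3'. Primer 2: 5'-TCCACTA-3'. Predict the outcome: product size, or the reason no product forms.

No product — primer 2 has no binding site in the template.

Primer 2 (TCCACTA) does not match the top strand, and its reverse complement TAGTGGA does not match either.
With no annealing site for primer 2, no amplification occurs.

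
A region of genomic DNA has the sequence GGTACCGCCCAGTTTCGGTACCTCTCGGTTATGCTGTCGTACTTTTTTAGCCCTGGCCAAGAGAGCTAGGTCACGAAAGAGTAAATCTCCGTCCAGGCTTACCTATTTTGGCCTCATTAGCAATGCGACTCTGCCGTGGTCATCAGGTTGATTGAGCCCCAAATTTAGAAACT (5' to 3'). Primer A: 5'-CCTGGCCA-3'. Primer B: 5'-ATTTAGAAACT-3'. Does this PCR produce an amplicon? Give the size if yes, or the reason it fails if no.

No product — both primers anneal to the same strand and extend in the same direction.

Primer A (CCTGGCCA) matches the top strand at positions 52–59 (3' end points downstream).
Primer B (ATTTAGAAACT) also matches the top strand directly, at positions 163–173 — its reverse complement AGTTTCTAAAT is not present.
Both primers anneal to the bottom strand with 3' ends pointing the same way, so neither can prime synthesis back toward the other.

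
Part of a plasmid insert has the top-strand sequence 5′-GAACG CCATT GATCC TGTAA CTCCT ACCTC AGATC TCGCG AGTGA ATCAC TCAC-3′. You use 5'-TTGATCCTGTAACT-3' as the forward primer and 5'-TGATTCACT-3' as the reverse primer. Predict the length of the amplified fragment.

41 bp

Forward primer TTGATCCTGTAACT is found on the top strand at positions 9–22.
Taking the reverse complement of TGATTCACT gives AGTGAATCA, found at positions 41–49 on the template; the primer anneals here to the top strand with its 3' end pointing upstream.
Product length = (reverse-primer end) − (forward-primer start) + 1 = 49 − 9 + 1 = 41 bp.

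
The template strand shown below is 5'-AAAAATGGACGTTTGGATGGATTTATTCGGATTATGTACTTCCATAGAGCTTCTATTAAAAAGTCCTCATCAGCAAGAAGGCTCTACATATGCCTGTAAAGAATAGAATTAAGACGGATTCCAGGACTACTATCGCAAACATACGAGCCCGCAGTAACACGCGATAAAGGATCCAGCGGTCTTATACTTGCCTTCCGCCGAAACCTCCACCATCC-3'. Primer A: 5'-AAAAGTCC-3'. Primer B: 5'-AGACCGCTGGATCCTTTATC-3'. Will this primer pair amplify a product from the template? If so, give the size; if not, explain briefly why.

Primer A (AAAAGTCC) matches the top strand at positions 59–66; it acts as a forward primer.
Primer B's reverse complement is GATAAAGGATCCAGCGGTCT, matching the top strand at positions 163–182; it acts as a reverse primer.
The 3' ends face each other across positions 59–182, giving a 124 bp product.

Yes — a 124 bp product.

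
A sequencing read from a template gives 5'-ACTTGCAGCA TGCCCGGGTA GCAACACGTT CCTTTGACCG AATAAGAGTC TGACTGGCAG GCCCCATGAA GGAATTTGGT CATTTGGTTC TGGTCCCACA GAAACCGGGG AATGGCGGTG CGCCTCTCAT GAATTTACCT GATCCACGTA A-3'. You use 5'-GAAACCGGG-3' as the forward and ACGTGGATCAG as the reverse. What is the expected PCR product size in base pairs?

49 bp

The forward primer matches the template at positions 101–109.
The reverse primer's reverse complement is CTGATCCACGT, which matches the template at positions 139–149.
Amplicon spans positions 101–149: 49 bp.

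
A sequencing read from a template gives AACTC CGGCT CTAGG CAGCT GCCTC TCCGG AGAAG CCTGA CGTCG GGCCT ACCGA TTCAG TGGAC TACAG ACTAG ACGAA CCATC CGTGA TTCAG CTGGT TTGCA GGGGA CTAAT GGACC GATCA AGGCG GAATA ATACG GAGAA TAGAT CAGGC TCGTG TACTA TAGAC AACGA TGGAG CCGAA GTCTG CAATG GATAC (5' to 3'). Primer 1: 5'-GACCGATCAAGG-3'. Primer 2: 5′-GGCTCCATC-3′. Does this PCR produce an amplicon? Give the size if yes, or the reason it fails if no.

Primer 1 (GACCGATCAAGG) matches the top strand at positions 117–128; it acts as a forward primer.
Primer 2's reverse complement is GATGGAGCC, matching the top strand at positions 174–182; it acts as a reverse primer.
The 3' ends face each other across positions 117–182, giving a 66 bp product.

Yes — a 66 bp product.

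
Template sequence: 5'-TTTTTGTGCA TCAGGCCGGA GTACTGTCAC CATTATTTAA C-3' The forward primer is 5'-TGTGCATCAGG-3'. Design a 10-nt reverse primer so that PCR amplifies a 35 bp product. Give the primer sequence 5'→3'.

The forward primer binds at positions 5–15, so a 35 bp product ends at position 5 + 35 − 1 = 39.
The reverse primer anneals to the top strand over positions 30–39, i.e. to CCATTATTTA.
Its sequence written 5'→3' is the reverse complement: TAAATAATGG.

5'-TAAATAATGG-3'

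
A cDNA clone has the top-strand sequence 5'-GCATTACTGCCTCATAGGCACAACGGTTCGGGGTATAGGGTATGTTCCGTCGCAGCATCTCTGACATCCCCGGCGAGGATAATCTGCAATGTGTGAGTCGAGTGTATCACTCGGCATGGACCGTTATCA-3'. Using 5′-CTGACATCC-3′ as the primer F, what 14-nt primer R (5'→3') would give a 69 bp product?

5'-TGATAACGGTCCAT-3'

The forward primer binds at positions 61–69, so a 69 bp product ends at position 61 + 69 − 1 = 129.
The reverse primer anneals to the top strand over positions 116–129, i.e. to ATGGACCGTTATCA.
Its sequence written 5'→3' is the reverse complement: TGATAACGGTCCAT.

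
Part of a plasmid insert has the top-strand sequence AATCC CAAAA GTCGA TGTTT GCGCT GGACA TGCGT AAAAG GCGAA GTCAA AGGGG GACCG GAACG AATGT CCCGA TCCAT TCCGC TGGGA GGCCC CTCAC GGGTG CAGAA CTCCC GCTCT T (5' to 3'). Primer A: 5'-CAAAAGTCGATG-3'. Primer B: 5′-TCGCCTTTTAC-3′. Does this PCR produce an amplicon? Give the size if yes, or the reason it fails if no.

Primer A (CAAAAGTCGATG) matches the top strand at positions 6–17; it acts as a forward primer.
Primer B's reverse complement is GTAAAAGGCGA, matching the top strand at positions 34–44; it acts as a reverse primer.
The 3' ends face each other across positions 6–44, giving a 39 bp product.

Yes — a 39 bp product.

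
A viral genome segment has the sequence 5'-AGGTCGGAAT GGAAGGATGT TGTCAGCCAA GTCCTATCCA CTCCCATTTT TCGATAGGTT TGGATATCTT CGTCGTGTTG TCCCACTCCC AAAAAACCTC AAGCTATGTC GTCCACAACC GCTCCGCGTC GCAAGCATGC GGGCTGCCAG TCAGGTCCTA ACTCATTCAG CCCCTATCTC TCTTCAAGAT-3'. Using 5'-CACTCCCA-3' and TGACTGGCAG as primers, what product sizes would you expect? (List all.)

115 bp, 70 bp

The forward primer CACTCCCA matches the top strand at positions 39–46, 84–91.
The reverse primer's reverse complement is CTGCCAGTCA, matching at positions 144–153.
Each forward site pairs with the reverse site to give a product ending at position 153: sizes 115, 70 bp.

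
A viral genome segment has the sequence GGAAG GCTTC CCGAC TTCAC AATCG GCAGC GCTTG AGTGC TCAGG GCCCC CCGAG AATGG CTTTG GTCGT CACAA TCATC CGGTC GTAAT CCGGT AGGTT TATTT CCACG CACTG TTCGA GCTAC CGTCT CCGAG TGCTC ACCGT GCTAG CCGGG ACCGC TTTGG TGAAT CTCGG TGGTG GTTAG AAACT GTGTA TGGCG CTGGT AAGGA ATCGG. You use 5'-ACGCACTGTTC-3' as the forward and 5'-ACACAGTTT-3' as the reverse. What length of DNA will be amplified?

The forward primer matches the template at positions 108–118.
Reverse complement of the reverse primer: AAACTGTGT. This occurs on the top strand at positions 186–194.
The product runs from position 108 to position 194, so its length is 194 − 108 + 1 = 87 bp.

87 bp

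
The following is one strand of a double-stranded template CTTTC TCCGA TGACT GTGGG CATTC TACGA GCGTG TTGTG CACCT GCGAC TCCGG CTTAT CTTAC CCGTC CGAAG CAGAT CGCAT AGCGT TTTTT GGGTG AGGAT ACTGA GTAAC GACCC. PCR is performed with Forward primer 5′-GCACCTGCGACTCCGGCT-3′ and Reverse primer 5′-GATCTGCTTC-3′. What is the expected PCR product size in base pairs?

42 bp

Scanning the template, GCACCTGCGACTCCGGCT occurs at positions 40–57; this primer anneals to the bottom strand there with its 3' end pointing downstream.
The reverse primer's reverse complement is GAAGCAGATC, which matches the template at positions 72–81.
Product length = (reverse-primer end) − (forward-primer start) + 1 = 81 − 40 + 1 = 42 bp.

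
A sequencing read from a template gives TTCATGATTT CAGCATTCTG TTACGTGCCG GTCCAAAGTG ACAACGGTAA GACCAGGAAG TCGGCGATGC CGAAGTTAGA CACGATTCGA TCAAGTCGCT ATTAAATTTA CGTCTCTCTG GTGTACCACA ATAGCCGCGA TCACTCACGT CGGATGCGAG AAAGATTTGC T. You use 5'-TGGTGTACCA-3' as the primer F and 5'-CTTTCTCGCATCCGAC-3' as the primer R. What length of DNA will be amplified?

Forward primer TGGTGTACCA is found on the top strand at positions 119–128.
Reverse complement of the reverse primer: GTCGGATGCGAGAAAG. This occurs on the top strand at positions 149–164.
Amplicon spans positions 119–164: 46 bp.

46 bp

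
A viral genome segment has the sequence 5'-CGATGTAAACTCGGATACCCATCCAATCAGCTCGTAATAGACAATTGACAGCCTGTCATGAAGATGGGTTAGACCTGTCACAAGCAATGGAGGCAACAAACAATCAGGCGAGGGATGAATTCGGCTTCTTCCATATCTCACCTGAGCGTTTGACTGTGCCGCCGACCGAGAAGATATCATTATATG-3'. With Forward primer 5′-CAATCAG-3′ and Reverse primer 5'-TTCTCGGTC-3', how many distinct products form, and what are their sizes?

Two products: 149 bp, 72 bp

The forward primer CAATCAG matches the top strand at positions 24–30, 101–107.
The reverse primer's reverse complement is GACCGAGAA, matching at positions 164–172.
Each forward site pairs with the reverse site to give a product ending at position 172: sizes 149, 72 bp.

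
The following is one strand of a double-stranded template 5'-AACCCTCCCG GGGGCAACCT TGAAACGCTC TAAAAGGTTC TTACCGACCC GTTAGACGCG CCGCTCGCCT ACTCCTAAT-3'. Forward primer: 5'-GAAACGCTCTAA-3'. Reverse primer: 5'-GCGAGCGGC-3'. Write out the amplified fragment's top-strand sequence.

Forward primer GAAACGCTCTAA is found on the top strand at positions 22–33.
Reverse complement of the reverse primer: GCCGCTCGC. This occurs on the top strand at positions 60–68.
The product is the template from position 22 through 68 (47 bp).

5'-GAAACGCTCTAAAAGGTTCTTACCGACCCGTTAGACGCGCCGCTCGC-3'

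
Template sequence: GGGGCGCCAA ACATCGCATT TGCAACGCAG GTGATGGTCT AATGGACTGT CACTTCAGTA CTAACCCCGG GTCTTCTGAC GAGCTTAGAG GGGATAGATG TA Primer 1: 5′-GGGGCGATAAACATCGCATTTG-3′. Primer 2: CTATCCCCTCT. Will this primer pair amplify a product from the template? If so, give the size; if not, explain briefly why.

No product — primer 1 has no binding site in the template.

Primer 1 (GGGGCGATAAACATCGCATTTG) does not match the top strand, and its reverse complement CAAATGCGATGTTTATCGCCCC does not match either.
With no annealing site for primer 1, no amplification occurs.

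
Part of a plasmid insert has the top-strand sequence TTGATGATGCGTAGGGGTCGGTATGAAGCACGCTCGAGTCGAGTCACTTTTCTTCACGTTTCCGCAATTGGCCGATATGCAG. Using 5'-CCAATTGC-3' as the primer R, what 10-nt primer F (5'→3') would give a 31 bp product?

5'-GAGTCACTTT-3'

The reverse primer's reverse complement GCAATTGG matches the template at positions 64–71, so the product ends at position 71.
A 31 bp product then starts at position 71 − 31 + 1 = 41.
The forward primer is identical to the top strand there: GAGTCACTTT.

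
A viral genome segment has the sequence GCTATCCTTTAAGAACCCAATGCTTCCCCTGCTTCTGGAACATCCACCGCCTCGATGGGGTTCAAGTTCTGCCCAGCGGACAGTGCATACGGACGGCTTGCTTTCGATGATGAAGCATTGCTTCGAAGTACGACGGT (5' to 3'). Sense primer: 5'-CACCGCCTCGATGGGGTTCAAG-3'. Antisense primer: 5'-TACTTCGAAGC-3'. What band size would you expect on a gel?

Scanning the template, CACCGCCTCGATGGGGTTCAAG occurs at positions 45–66; this primer anneals to the bottom strand there with its 3' end pointing downstream.
Taking the reverse complement of TACTTCGAAGC gives GCTTCGAAGTA, found at positions 120–130 on the template; the primer anneals here to the top strand with its 3' end pointing upstream.
Amplicon spans positions 45–130: 86 bp.

86 bp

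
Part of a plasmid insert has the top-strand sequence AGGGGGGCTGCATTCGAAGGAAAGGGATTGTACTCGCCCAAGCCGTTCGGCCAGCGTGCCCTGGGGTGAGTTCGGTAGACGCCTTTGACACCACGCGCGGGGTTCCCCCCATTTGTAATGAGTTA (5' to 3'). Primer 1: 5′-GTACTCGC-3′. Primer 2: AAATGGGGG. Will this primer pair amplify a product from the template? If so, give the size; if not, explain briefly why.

Primer 1 (GTACTCGC) matches the top strand at positions 30–37; it acts as a forward primer.
Primer 2's reverse complement is CCCCCATTT, matching the top strand at positions 106–114; it acts as a reverse primer.
The 3' ends face each other across positions 30–114, giving an 85 bp product.

Yes — an 85 bp product.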